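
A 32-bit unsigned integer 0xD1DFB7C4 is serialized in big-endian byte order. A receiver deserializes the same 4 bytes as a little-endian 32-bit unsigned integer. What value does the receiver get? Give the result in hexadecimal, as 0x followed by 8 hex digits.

0xC4B7DFD1

Stored big-endian, the bytes at ascending addresses are D1 DF B7 C4.
Read back as little-endian, the first byte is least significant, giving 0xC4B7DFD1.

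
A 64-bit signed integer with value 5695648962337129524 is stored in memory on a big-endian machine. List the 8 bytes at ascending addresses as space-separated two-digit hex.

5695648962337129524 in hexadecimal, padded to 64 bits, is 0x4F0B028DED6D4434.
Split into bytes (most-significant first): 4F 0B 02 8D ED 6D 44 34.
In big-endian order the high byte comes first in memory.
So the memory order matches the most-significant-first order: 4F 0B 02 8D ED 6D 44 34.

4F 0B 02 8D ED 6D 44 34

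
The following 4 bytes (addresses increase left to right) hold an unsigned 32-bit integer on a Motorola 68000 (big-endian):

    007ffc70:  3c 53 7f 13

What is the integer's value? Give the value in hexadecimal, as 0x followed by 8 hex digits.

Big-endian: lowest address holds the most-significant byte.
The bytes are already most-significant first: 0x3C537F13.

0x3C537F13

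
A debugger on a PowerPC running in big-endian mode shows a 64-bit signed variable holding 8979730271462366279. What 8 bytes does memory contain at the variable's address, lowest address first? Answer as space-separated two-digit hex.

7C 9E 69 1A F1 56 1C 47

8979730271462366279 in hexadecimal, padded to 64 bits, is 0x7C9E691AF1561C47.
Split into bytes (most-significant first): 7C 9E 69 1A F1 56 1C 47.
In big-endian order the high byte comes first in memory.
So the memory order matches the most-significant-first order: 7C 9E 69 1A F1 56 1C 47.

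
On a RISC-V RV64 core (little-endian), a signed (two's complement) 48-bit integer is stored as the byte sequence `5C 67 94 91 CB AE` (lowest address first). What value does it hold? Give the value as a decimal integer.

-89285632694436

Little-endian: lowest address holds the least-significant byte.
Reassemble most-significant byte first: AE CB 91 94 67 5C → 0xAECB9194675C.
Top bit is set, so as a signed 48-bit value this is 0xAECB9194675C − 2^48 = -89285632694436.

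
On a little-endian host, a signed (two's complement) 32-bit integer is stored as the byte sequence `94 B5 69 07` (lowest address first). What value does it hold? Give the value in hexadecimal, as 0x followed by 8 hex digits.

0x0769B594

Little-endian stores the least-significant byte at the lowest address.
Reassemble most-significant byte first: 07 69 B5 94 → 0x0769B594.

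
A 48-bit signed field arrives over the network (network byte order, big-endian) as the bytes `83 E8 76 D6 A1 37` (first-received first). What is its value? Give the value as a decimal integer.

Big-endian: lowest address holds the most-significant byte.
The bytes are already most-significant first: 0x83E876D6A137.
Top bit is set, so as a signed 48-bit value this is 0x83E876D6A137 − 2^48 = -136440527281865.

-136440527281865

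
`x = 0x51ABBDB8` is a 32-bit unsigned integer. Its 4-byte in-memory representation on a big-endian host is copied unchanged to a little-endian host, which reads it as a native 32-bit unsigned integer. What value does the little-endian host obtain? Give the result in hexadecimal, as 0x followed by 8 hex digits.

0xB8BDAB51

Stored big-endian, the bytes at ascending addresses are 51 AB BD B8.
Read back as little-endian, the first byte is least significant, giving 0xB8BDAB51.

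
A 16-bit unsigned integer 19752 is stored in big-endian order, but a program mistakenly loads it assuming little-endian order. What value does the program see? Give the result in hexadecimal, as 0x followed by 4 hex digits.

0x284D

19752 in 16-bit hexadecimal is 0x4D28.
Stored big-endian, the bytes at ascending addresses are 4D 28.
Read back as little-endian, the first byte is least significant, giving 0x284D.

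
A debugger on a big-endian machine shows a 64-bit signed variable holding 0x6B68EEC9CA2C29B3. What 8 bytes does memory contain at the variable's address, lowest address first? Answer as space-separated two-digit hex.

6B 68 EE C9 CA 2C 29 B3

Split into bytes (most-significant first): 6B 68 EE C9 CA 2C 29 B3.
In big-endian order the high byte comes first in memory.
So the memory order matches the most-significant-first order: 6B 68 EE C9 CA 2C 29 B3.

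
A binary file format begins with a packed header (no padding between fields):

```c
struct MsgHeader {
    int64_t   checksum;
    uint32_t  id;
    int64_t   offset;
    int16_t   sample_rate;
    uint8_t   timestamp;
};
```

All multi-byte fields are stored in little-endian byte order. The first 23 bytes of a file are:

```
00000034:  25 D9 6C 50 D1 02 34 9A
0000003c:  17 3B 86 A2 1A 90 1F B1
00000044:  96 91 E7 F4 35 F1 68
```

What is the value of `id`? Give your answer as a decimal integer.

`id` follows `checksum` (8 bytes), so it starts at byte offset 8 and occupies 4 bytes.
Bytes at offsets 8..11: 17 3B 86 A2.
Little-endian: lowest address holds the least-significant byte.
Reassemble most-significant byte first: A2 86 3B 17 → 0xA2863B17.
0xA2863B17 = 2726705943.

2726705943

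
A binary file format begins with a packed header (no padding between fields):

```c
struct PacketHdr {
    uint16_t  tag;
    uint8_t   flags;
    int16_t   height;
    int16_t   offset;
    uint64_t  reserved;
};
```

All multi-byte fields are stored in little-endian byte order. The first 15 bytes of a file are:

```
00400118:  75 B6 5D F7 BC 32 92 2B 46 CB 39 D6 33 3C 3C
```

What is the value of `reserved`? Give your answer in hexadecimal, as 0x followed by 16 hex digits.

0x3C3C33D639CB462B

`reserved` follows `tag` (2 B), `flags` (1 B), `height` (2 B), `offset` (2 B), so it starts at offset 2 + 1 + 2 + 2 = 7 and occupies 8 bytes.
Bytes at offsets 7..14: 2B 46 CB 39 D6 33 3C 3C.
Little-endian: lowest address holds the least-significant byte.
Reassemble most-significant byte first: 3C 3C 33 D6 39 CB 46 2B → 0x3C3C33D639CB462B.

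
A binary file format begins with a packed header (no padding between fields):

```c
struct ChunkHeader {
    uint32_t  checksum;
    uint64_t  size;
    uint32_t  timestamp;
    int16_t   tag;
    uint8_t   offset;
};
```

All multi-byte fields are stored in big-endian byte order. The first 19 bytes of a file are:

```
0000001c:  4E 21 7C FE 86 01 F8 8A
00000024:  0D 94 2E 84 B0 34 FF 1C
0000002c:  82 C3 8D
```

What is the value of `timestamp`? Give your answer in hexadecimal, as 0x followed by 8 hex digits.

0xB034FF1C

`timestamp` follows `checksum` (4 B), `size` (8 B), so it starts at offset 4 + 8 = 12 and occupies 4 bytes.
Bytes at offsets 12..15: B0 34 FF 1C.
Big-endian stores the most-significant byte at the lowest address.
The bytes are already most-significant first: 0xB034FF1C.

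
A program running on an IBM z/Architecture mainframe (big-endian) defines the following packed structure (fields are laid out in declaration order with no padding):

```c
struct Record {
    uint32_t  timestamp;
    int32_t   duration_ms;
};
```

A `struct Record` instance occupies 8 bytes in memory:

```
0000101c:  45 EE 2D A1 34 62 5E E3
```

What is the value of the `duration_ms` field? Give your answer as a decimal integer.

878862051

`duration_ms` follows `timestamp` (4 bytes), so it starts at byte offset 4 and occupies 4 bytes.
Bytes at offsets 4..7: 34 62 5E E3.
In big-endian order the high byte comes first in memory.
The bytes are already most-significant first: 0x34625EE3.
0x34625EE3 = 878862051.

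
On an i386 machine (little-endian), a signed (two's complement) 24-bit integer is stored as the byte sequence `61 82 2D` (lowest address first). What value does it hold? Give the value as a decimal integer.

Little-endian: lowest address holds the least-significant byte.
Reassemble most-significant byte first: 2D 82 61 → 0x2D8261.
0x2D8261 = 2982497.

2982497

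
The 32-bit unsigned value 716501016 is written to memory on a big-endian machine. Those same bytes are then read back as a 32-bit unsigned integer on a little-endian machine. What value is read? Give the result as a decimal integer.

418427946

716501016 in 32-bit hexadecimal is 0x2AB4F018.
Stored big-endian, the bytes at ascending addresses are 2A B4 F0 18.
Read back as little-endian, the first byte is least significant, giving 0x18F0B42A.
0x18F0B42A = 418427946.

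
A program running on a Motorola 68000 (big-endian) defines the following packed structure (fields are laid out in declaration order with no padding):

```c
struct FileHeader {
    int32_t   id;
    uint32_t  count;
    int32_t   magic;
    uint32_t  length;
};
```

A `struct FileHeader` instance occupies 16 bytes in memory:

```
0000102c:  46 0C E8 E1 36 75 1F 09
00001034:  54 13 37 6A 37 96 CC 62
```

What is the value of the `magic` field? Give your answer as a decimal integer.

1410545514

`magic` follows `id` (4 B), `count` (4 B), so it starts at offset 4 + 4 = 8 and occupies 4 bytes.
Bytes at offsets 8..11: 54 13 37 6A.
Big-endian: lowest address holds the most-significant byte.
The bytes are already most-significant first: 0x5413376A.
0x5413376A = 1410545514.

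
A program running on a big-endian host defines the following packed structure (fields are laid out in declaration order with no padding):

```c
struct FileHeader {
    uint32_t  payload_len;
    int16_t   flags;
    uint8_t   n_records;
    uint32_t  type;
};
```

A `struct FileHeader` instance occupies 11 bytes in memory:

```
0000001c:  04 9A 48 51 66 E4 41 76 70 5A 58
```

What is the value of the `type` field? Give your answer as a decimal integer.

1987074648

`type` follows `payload_len` (4 B), `flags` (2 B), `n_records` (1 B), so it starts at offset 4 + 2 + 1 = 7 and occupies 4 bytes.
Bytes at offsets 7..10: 76 70 5A 58.
Big-endian: lowest address holds the most-significant byte.
The bytes are already most-significant first: 0x76705A58.
0x76705A58 = 1987074648.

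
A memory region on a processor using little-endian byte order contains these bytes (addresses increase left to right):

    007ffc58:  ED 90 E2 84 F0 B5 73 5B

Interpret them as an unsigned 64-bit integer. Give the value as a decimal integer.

In little-endian order the low byte comes first in memory.
Reassemble most-significant byte first: 5B 73 B5 F0 84 E2 90 ED → 0x5B73B5F084E290ED.
0x5B73B5F084E290ED = 6589810724399386861.

6589810724399386861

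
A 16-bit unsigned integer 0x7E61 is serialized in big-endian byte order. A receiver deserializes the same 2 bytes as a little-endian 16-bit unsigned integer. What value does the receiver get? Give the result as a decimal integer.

Stored big-endian, the bytes at ascending addresses are 7E 61.
Read back as little-endian, the first byte is least significant, giving 0x617E.
0x617E = 24958.

24958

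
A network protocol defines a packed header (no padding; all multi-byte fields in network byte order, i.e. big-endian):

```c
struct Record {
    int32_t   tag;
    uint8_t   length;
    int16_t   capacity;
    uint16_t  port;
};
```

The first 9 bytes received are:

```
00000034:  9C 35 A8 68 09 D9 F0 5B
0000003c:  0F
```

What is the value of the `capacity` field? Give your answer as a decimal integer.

-9744

`capacity` follows `tag` (4 B), `length` (1 B), so it starts at offset 4 + 1 = 5 and occupies 2 bytes.
Bytes at offsets 5..6: D9 F0.
Big-endian: lowest address holds the most-significant byte.
The bytes are already most-significant first: 0xD9F0.
Top bit is set, so as a signed 16-bit value this is 0xD9F0 − 2^16 = -9744.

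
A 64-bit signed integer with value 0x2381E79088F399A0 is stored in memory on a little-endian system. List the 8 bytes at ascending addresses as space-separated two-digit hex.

Split into bytes (most-significant first): 23 81 E7 90 88 F3 99 A0.
Little-endian: lowest address holds the least-significant byte.
So at ascending addresses the bytes are A0 99 F3 88 90 E7 81 23.

A0 99 F3 88 90 E7 81 23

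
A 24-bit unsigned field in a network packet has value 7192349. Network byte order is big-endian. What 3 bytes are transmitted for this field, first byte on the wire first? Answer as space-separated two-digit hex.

7192349 in hexadecimal, padded to 24 bits, is 0x6DBF1D.
Split into bytes (most-significant first): 6D BF 1D.
Big-endian stores the most-significant byte at the lowest address.
So the memory order matches the most-significant-first order: 6D BF 1D.

6D BF 1D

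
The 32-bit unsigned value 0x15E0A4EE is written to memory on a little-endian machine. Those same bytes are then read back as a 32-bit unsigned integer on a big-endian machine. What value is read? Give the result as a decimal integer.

Stored little-endian, the bytes at ascending addresses are EE A4 E0 15.
Read back as big-endian, the last byte is least significant, giving 0xEEA4E015.
0xEEA4E015 = 4003782677.

4003782677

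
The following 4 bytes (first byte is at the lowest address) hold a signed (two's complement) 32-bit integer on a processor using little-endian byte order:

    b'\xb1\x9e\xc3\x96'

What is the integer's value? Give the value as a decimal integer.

Little-endian stores the least-significant byte at the lowest address.
Reassemble most-significant byte first: 96 C3 9E B1 → 0x96C39EB1.
Top bit is set, so as a signed 32-bit value this is 0x96C39EB1 − 2^32 = -1765564751.

-1765564751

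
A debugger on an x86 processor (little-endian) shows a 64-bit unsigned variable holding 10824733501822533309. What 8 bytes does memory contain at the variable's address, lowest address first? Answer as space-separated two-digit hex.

BD FE 66 9C C4 2D 39 96

10824733501822533309 in hexadecimal, padded to 64 bits, is 0x96392DC49C66FEBD.
Split into bytes (most-significant first): 96 39 2D C4 9C 66 FE BD.
Little-endian stores the least-significant byte at the lowest address.
So at ascending addresses the bytes are BD FE 66 9C C4 2D 39 96.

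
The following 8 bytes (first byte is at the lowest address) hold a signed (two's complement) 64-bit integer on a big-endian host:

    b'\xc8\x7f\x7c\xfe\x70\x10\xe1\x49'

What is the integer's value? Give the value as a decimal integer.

Big-endian stores the most-significant byte at the lowest address.
The bytes are already most-significant first: 0xC87F7CFE7010E149.
Top bit is set, so as a signed 64-bit value this is 0xC87F7CFE7010E149 − 2^64 = -3999340511838019255.

-3999340511838019255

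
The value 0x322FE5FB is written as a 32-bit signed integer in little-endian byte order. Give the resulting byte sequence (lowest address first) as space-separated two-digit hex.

Split into bytes (most-significant first): 32 2F E5 FB.
In little-endian order the low byte comes first in memory.
So at ascending addresses the bytes are FB E5 2F 32.

FB E5 2F 32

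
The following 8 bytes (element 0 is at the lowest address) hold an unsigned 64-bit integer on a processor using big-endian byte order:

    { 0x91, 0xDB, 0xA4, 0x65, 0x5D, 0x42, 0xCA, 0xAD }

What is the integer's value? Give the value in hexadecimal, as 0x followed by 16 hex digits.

Big-endian: lowest address holds the most-significant byte.
The bytes are already most-significant first: 0x91DBA4655D42CAAD.

0x91DBA4655D42CAAD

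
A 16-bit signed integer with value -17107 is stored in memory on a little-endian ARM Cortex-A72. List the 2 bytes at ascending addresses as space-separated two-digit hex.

2D BD

Two's complement of -17107 in 16 bits: 17107 = 0x42D3; invert → 0xBD2C; add 1 → 0xBD2D.
Split into bytes (most-significant first): BD 2D.
In little-endian order the low byte comes first in memory.
So at ascending addresses the bytes are 2D BD.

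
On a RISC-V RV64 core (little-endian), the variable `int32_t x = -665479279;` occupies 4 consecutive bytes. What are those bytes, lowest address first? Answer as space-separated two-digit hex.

Two's complement of -665479279 in 32 bits: 665479279 = 0x27AA686F; invert → 0xD8559790; add 1 → 0xD8559791.
Split into bytes (most-significant first): D8 55 97 91.
Little-endian stores the least-significant byte at the lowest address.
So at ascending addresses the bytes are 91 97 55 D8.

91 97 55 D8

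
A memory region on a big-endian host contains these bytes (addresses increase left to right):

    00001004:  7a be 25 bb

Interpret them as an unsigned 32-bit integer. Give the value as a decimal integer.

2059281851

Big-endian: lowest address holds the most-significant byte.
The bytes are already most-significant first: 0x7ABE25BB.
0x7ABE25BB = 2059281851.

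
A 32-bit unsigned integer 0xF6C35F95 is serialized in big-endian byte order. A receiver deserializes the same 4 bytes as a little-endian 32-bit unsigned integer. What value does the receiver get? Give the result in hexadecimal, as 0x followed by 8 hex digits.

Stored big-endian, the bytes at ascending addresses are F6 C3 5F 95.
Read back as little-endian, the first byte is least significant, giving 0x955FC3F6.

0x955FC3F6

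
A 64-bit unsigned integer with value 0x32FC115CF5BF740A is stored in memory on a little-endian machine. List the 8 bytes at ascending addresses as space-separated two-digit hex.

0A 74 BF F5 5C 11 FC 32

Split into bytes (most-significant first): 32 FC 11 5C F5 BF 74 0A.
Little-endian: lowest address holds the least-significant byte.
So at ascending addresses the bytes are 0A 74 BF F5 5C 11 FC 32.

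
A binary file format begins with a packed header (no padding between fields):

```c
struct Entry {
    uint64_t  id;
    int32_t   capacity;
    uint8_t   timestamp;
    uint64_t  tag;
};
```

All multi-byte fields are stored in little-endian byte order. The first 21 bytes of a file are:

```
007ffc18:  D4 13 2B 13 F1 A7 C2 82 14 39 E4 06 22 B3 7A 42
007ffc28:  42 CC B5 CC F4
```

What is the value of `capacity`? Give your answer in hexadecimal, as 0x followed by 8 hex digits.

`capacity` follows `id` (8 bytes), so it starts at byte offset 8 and occupies 4 bytes.
Bytes at offsets 8..11: 14 39 E4 06.
Little-endian: lowest address holds the least-significant byte.
Reassemble most-significant byte first: 06 E4 39 14 → 0x06E43914.

0x06E43914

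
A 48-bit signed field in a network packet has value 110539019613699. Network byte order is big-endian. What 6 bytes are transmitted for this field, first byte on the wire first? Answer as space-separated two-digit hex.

110539019613699 in hexadecimal, padded to 48 bits, is 0x6488DEFF7603.
Split into bytes (most-significant first): 64 88 DE FF 76 03.
In big-endian order the high byte comes first in memory.
So the memory order matches the most-significant-first order: 64 88 DE FF 76 03.

64 88 DE FF 76 03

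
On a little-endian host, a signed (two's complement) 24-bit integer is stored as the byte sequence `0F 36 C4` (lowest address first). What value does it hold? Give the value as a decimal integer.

-3918321

Little-endian: lowest address holds the least-significant byte.
Reassemble most-significant byte first: C4 36 0F → 0xC4360F.
Top bit is set, so as a signed 24-bit value this is 0xC4360F − 2^24 = -3918321.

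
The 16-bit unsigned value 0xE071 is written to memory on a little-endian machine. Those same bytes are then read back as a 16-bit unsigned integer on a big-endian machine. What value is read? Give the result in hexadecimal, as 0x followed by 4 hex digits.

Stored little-endian, the bytes at ascending addresses are 71 E0.
Read back as big-endian, the last byte is least significant, giving 0x71E0.

0x71E0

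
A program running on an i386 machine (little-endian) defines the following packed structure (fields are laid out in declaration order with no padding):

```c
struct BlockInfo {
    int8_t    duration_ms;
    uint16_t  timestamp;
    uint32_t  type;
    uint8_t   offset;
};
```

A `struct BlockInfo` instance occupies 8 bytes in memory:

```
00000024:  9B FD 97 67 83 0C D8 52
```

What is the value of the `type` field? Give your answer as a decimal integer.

3624698727

`type` follows `duration_ms` (1 B), `timestamp` (2 B), so it starts at offset 1 + 2 = 3 and occupies 4 bytes.
Bytes at offsets 3..6: 67 83 0C D8.
Little-endian: lowest address holds the least-significant byte.
Reassemble most-significant byte first: D8 0C 83 67 → 0xD80C8367.
0xD80C8367 = 3624698727.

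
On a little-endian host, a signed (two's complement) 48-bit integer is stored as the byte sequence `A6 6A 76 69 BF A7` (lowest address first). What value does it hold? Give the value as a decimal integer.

-97034426750298

In little-endian order the low byte comes first in memory.
Reassemble most-significant byte first: A7 BF 69 76 6A A6 → 0xA7BF69766AA6.
Top bit is set, so as a signed 48-bit value this is 0xA7BF69766AA6 − 2^48 = -97034426750298.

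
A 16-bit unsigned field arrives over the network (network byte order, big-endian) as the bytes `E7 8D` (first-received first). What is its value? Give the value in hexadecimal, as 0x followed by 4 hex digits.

0xE78D

Big-endian: lowest address holds the most-significant byte.
The bytes are already most-significant first: 0xE78D.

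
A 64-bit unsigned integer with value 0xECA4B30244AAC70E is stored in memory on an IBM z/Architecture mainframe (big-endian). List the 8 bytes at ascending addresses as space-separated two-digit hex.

EC A4 B3 02 44 AA C7 0E

Split into bytes (most-significant first): EC A4 B3 02 44 AA C7 0E.
In big-endian order the high byte comes first in memory.
So the memory order matches the most-significant-first order: EC A4 B3 02 44 AA C7 0E.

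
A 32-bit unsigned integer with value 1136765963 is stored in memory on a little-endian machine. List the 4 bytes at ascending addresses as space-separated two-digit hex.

0B AC C1 43

1136765963 in hexadecimal, padded to 32 bits, is 0x43C1AC0B.
Split into bytes (most-significant first): 43 C1 AC 0B.
In little-endian order the low byte comes first in memory.
So at ascending addresses the bytes are 0B AC C1 43.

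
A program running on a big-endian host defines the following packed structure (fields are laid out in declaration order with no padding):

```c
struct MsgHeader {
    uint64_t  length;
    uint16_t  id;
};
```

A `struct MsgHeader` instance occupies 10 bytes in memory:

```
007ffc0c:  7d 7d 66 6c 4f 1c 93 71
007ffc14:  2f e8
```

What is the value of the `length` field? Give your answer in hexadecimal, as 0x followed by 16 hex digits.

`length` is the first field, at byte offset 0, occupying 8 bytes.
Bytes at offsets 0..7: 7D 7D 66 6C 4F 1C 93 71.
Big-endian stores the most-significant byte at the lowest address.
The bytes are already most-significant first: 0x7D7D666C4F1C9371.

0x7D7D666C4F1C9371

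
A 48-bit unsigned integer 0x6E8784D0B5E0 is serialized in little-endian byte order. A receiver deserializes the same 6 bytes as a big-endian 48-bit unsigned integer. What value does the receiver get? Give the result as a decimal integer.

247071492048750

Stored little-endian, the bytes at ascending addresses are E0 B5 D0 84 87 6E.
Read back as big-endian, the last byte is least significant, giving 0xE0B5D084876E.
0xE0B5D084876E = 247071492048750.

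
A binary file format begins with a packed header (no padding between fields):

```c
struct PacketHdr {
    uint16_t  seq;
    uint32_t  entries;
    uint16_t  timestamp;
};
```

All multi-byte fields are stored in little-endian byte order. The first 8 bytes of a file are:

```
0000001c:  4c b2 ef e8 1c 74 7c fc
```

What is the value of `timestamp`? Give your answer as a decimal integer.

`timestamp` follows `seq` (2 B), `entries` (4 B), so it starts at offset 2 + 4 = 6 and occupies 2 bytes.
Bytes at offsets 6..7: 7C FC.
In little-endian order the low byte comes first in memory.
Reassemble most-significant byte first: FC 7C → 0xFC7C.
0xFC7C = 64636.

64636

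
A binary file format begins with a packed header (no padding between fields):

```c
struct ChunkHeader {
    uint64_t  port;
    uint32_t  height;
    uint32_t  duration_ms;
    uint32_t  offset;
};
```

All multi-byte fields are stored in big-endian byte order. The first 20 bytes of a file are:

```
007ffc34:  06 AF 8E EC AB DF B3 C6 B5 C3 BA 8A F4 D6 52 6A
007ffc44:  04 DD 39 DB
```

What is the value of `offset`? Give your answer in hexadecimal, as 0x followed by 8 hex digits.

0x04DD39DB

`offset` follows `port` (8 B), `height` (4 B), `duration_ms` (4 B), so it starts at offset 8 + 4 + 4 = 16 and occupies 4 bytes.
Bytes at offsets 16..19: 04 DD 39 DB.
Big-endian: lowest address holds the most-significant byte.
The bytes are already most-significant first: 0x04DD39DB.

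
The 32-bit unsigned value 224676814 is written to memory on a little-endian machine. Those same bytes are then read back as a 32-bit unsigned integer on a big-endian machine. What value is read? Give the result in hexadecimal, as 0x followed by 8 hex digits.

224676814 in 32-bit hexadecimal is 0x0D644BCE.
Stored little-endian, the bytes at ascending addresses are CE 4B 64 0D.
Read back as big-endian, the last byte is least significant, giving 0xCE4B640D.

0xCE4B640D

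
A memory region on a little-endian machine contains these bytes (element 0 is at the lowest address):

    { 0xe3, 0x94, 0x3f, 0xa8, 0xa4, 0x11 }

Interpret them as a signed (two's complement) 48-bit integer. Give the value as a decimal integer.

In little-endian order the low byte comes first in memory.
Reassemble most-significant byte first: 11 A4 A8 3F 94 E3 → 0x11A4A83F94E3.
0x11A4A83F94E3 = 19398895047907.

19398895047907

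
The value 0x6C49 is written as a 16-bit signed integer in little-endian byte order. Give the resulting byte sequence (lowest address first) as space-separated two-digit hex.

Split into bytes (most-significant first): 6C 49.
Little-endian stores the least-significant byte at the lowest address.
So at ascending addresses the bytes are 49 6C.

49 6C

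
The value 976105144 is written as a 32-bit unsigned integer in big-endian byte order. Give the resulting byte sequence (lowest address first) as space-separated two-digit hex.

3A 2E 2E B8

976105144 in hexadecimal, padded to 32 bits, is 0x3A2E2EB8.
Split into bytes (most-significant first): 3A 2E 2E B8.
Big-endian stores the most-significant byte at the lowest address.
So the memory order matches the most-significant-first order: 3A 2E 2E B8.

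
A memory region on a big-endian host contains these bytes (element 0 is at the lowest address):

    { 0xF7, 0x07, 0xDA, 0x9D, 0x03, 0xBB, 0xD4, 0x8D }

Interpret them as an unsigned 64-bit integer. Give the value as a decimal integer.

In big-endian order the high byte comes first in memory.
The bytes are already most-significant first: 0xF707DA9D03BBD48D.
0xF707DA9D03BBD48D = 17800436420112536717.

17800436420112536717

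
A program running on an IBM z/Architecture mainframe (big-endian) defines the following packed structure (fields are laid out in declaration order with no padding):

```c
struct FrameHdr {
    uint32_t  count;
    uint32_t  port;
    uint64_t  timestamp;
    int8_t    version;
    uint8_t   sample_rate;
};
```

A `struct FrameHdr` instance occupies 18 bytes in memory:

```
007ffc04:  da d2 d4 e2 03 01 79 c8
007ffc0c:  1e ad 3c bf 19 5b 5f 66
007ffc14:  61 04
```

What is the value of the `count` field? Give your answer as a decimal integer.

3671250146

`count` is the first field, at byte offset 0, occupying 4 bytes.
Bytes at offsets 0..3: DA D2 D4 E2.
Big-endian stores the most-significant byte at the lowest address.
The bytes are already most-significant first: 0xDAD2D4E2.
0xDAD2D4E2 = 3671250146.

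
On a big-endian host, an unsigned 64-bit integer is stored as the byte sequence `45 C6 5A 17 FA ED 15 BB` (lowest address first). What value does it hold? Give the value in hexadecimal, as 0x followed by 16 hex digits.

Big-endian: lowest address holds the most-significant byte.
The bytes are already most-significant first: 0x45C65A17FAED15BB.

0x45C65A17FAED15BB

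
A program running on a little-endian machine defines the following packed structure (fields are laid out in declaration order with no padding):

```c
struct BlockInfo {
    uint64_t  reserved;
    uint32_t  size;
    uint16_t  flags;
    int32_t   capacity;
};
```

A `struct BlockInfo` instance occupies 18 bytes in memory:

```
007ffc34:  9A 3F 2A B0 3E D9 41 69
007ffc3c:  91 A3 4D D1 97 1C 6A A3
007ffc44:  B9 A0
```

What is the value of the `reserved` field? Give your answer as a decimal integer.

7584582110735384474

`reserved` is the first field, at byte offset 0, occupying 8 bytes.
Bytes at offsets 0..7: 9A 3F 2A B0 3E D9 41 69.
Little-endian stores the least-significant byte at the lowest address.
Reassemble most-significant byte first: 69 41 D9 3E B0 2A 3F 9A → 0x6941D93EB02A3F9A.
0x6941D93EB02A3F9A = 7584582110735384474.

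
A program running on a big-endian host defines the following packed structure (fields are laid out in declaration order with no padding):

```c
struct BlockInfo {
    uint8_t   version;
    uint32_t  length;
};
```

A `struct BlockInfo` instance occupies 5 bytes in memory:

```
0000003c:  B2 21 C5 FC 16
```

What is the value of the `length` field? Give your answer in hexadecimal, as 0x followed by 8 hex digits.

0x21C5FC16

`length` follows `version` (1 byte), so it starts at byte offset 1 and occupies 4 bytes.
Bytes at offsets 1..4: 21 C5 FC 16.
In big-endian order the high byte comes first in memory.
The bytes are already most-significant first: 0x21C5FC16.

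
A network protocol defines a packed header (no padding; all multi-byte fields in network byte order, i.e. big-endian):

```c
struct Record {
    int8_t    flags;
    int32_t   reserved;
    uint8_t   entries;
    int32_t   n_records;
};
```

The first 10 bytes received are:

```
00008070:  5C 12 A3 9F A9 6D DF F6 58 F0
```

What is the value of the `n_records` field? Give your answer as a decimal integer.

`n_records` follows `flags` (1 B), `reserved` (4 B), `entries` (1 B), so it starts at offset 1 + 4 + 1 = 6 and occupies 4 bytes.
Bytes at offsets 6..9: DF F6 58 F0.
Big-endian: lowest address holds the most-significant byte.
The bytes are already most-significant first: 0xDFF658F0.
Top bit is set, so as a signed 32-bit value this is 0xDFF658F0 − 2^32 = -537503504.

-537503504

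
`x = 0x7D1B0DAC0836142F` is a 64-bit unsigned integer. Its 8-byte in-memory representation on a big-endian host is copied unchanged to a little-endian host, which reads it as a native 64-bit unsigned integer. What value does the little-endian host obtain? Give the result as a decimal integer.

Stored big-endian, the bytes at ascending addresses are 7D 1B 0D AC 08 36 14 2F.
Read back as little-endian, the first byte is least significant, giving 0x2F143608AC0D1B7D.
0x2F143608AC0D1B7D = 3392395830191004541.

3392395830191004541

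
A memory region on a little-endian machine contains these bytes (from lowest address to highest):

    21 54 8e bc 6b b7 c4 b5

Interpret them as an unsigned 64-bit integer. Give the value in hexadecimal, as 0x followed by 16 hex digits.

Little-endian: lowest address holds the least-significant byte.
Reassemble most-significant byte first: B5 C4 B7 6B BC 8E 54 21 → 0xB5C4B76BBC8E5421.

0xB5C4B76BBC8E5421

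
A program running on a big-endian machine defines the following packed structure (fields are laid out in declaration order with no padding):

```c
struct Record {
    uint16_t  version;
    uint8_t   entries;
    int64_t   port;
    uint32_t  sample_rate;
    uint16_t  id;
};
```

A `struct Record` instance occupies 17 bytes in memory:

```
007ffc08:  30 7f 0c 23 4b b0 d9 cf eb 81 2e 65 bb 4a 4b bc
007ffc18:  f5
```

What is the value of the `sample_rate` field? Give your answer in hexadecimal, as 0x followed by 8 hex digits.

`sample_rate` follows `version` (2 B), `entries` (1 B), `port` (8 B), so it starts at offset 2 + 1 + 8 = 11 and occupies 4 bytes.
Bytes at offsets 11..14: 65 BB 4A 4B.
In big-endian order the high byte comes first in memory.
The bytes are already most-significant first: 0x65BB4A4B.

0x65BB4A4B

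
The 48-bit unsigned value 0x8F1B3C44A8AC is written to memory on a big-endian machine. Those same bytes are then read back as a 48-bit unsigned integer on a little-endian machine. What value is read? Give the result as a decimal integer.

Stored big-endian, the bytes at ascending addresses are 8F 1B 3C 44 A8 AC.
Read back as little-endian, the first byte is least significant, giving 0xACA8443C1B8F.
0xACA8443C1B8F = 189838699273103.

189838699273103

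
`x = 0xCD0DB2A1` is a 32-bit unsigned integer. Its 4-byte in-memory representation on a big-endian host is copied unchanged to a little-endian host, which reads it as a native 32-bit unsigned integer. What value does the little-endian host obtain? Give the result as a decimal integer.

2712800717

Stored big-endian, the bytes at ascending addresses are CD 0D B2 A1.
Read back as little-endian, the first byte is least significant, giving 0xA1B20DCD.
0xA1B20DCD = 2712800717.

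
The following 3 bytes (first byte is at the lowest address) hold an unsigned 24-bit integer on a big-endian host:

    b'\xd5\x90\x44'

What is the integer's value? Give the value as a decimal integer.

13996100

In big-endian order the high byte comes first in memory.
The bytes are already most-significant first: 0xD59044.
0xD59044 = 13996100.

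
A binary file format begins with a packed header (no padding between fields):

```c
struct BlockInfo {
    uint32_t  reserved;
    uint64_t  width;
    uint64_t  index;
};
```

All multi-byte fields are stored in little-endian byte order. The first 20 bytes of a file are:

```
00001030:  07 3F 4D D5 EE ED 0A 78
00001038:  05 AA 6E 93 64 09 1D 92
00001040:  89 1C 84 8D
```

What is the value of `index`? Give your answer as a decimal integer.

`index` follows `reserved` (4 B), `width` (8 B), so it starts at offset 4 + 8 = 12 and occupies 8 bytes.
Bytes at offsets 12..19: 64 09 1D 92 89 1C 84 8D.
In little-endian order the low byte comes first in memory.
Reassemble most-significant byte first: 8D 84 1C 89 92 1D 09 64 → 0x8D841C89921D0964.
0x8D841C89921D0964 = 10197306833461119332.

10197306833461119332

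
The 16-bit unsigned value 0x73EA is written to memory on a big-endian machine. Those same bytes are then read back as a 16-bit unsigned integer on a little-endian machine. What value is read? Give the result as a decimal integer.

Stored big-endian, the bytes at ascending addresses are 73 EA.
Read back as little-endian, the first byte is least significant, giving 0xEA73.
0xEA73 = 60019.

60019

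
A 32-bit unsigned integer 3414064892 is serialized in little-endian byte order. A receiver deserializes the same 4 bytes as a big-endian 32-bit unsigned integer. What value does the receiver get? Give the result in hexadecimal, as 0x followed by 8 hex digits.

0xFC7E7ECB

3414064892 in 32-bit hexadecimal is 0xCB7E7EFC.
Stored little-endian, the bytes at ascending addresses are FC 7E 7E CB.
Read back as big-endian, the last byte is least significant, giving 0xFC7E7ECB.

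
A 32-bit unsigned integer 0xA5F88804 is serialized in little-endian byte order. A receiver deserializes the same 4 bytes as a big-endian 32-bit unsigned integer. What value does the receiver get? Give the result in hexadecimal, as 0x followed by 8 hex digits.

0x0488F8A5

Stored little-endian, the bytes at ascending addresses are 04 88 F8 A5.
Read back as big-endian, the last byte is least significant, giving 0x0488F8A5.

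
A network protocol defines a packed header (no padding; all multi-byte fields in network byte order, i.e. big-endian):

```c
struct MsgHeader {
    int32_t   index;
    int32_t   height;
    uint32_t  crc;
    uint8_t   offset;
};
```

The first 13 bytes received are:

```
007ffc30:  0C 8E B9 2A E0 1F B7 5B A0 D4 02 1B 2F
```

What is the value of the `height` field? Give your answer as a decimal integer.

-534792357

`height` follows `index` (4 bytes), so it starts at byte offset 4 and occupies 4 bytes.
Bytes at offsets 4..7: E0 1F B7 5B.
In big-endian order the high byte comes first in memory.
The bytes are already most-significant first: 0xE01FB75B.
Top bit is set, so as a signed 32-bit value this is 0xE01FB75B − 2^32 = -534792357.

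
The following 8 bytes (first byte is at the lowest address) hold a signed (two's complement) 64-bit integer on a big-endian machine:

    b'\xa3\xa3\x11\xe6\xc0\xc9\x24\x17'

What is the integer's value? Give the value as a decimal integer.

-6655456141548903401

In big-endian order the high byte comes first in memory.
The bytes are already most-significant first: 0xA3A311E6C0C92417.
Top bit is set, so as a signed 64-bit value this is 0xA3A311E6C0C92417 − 2^64 = -6655456141548903401.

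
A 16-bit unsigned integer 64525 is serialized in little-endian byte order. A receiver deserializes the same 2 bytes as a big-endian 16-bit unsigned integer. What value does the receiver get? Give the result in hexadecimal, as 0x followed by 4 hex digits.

64525 in 16-bit hexadecimal is 0xFC0D.
Stored little-endian, the bytes at ascending addresses are 0D FC.
Read back as big-endian, the last byte is least significant, giving 0x0DFC.

0x0DFC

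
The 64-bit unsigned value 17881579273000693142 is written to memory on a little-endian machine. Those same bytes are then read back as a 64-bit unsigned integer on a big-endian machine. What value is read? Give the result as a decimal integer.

10857388902656846072

17881579273000693142 in 64-bit hexadecimal is 0xF828219BAE31AD96.
Stored little-endian, the bytes at ascending addresses are 96 AD 31 AE 9B 21 28 F8.
Read back as big-endian, the last byte is least significant, giving 0x96AD31AE9B2128F8.
0x96AD31AE9B2128F8 = 10857388902656846072.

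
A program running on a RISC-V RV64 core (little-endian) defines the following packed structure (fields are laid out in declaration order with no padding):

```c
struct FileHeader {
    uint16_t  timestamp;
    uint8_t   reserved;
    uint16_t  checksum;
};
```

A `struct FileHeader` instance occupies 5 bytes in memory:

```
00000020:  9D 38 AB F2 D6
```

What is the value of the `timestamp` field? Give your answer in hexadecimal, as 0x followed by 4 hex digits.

0x389D

`timestamp` is the first field, at byte offset 0, occupying 2 bytes.
Bytes at offsets 0..1: 9D 38.
Little-endian stores the least-significant byte at the lowest address.
Reassemble most-significant byte first: 38 9D → 0x389D.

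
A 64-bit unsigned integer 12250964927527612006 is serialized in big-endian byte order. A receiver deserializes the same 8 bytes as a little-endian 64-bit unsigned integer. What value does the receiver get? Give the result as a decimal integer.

7380851638441542826

12250964927527612006 in 64-bit hexadecimal is 0xAA042BB1750D6E66.
Stored big-endian, the bytes at ascending addresses are AA 04 2B B1 75 0D 6E 66.
Read back as little-endian, the first byte is least significant, giving 0x666E0D75B12B04AA.
0x666E0D75B12B04AA = 7380851638441542826.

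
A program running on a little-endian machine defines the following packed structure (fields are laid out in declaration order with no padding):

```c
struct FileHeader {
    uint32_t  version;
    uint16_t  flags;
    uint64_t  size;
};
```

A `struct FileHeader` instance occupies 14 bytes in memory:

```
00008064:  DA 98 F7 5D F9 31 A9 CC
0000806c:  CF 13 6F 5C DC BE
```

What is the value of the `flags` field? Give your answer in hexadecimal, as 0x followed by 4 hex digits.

0x31F9

`flags` follows `version` (4 bytes), so it starts at byte offset 4 and occupies 2 bytes.
Bytes at offsets 4..5: F9 31.
In little-endian order the low byte comes first in memory.
Reassemble most-significant byte first: 31 F9 → 0x31F9.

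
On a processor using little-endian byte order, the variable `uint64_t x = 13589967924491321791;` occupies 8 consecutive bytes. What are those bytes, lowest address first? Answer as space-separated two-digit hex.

BF 01 42 18 D3 43 99 BC

13589967924491321791 in hexadecimal, padded to 64 bits, is 0xBC9943D3184201BF.
Split into bytes (most-significant first): BC 99 43 D3 18 42 01 BF.
Little-endian: lowest address holds the least-significant byte.
So at ascending addresses the bytes are BF 01 42 18 D3 43 99 BC.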